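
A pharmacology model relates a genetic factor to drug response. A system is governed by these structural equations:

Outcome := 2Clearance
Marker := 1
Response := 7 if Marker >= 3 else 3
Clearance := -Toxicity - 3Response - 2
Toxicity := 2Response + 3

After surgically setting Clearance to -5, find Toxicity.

9

Under do(Clearance=-5), the mechanism Clearance := -Toxicity - 3Response - 2 is discarded; Clearance is fixed at -5.
Since Toxicity is not a descendant of the intervened variable, it is unaffected.
Response = 7 if Marker >= 3 else 3  [with Marker=1]  = 3
Toxicity = 2Response + 3  [with Response=3]  = 9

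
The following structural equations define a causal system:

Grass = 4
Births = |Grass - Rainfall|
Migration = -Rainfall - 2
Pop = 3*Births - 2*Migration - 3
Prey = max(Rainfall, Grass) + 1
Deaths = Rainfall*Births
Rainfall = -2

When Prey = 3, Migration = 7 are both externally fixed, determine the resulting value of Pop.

1

Under do(Prey = 3, Migration = 7), each intervened variable's structural equation is replaced by its fixed value.
Births = |Grass - Rainfall|  [with Grass=4, Rainfall=-2]  = 6
Pop = 3*Births - 2*Migration - 3  [with Births=6, Migration=7]  = 1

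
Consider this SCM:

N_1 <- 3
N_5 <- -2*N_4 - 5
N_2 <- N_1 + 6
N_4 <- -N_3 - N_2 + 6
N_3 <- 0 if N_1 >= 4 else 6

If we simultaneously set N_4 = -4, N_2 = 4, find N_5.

The joint intervention fixes N_4 = -4, N_2 = 4, removing each variable's own equation.
N_5 = -2*N_4 - 5  [with N_4=-4]  = 3

3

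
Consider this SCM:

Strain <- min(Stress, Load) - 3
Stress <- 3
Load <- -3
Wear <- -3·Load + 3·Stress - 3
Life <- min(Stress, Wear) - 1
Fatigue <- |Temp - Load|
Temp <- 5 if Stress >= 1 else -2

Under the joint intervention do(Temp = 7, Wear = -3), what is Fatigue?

10

The joint intervention fixes Temp = 7, Wear = -3, removing each variable's own equation.
Fatigue = |Temp - Load|  [with Temp=7, Load=-3]  = 10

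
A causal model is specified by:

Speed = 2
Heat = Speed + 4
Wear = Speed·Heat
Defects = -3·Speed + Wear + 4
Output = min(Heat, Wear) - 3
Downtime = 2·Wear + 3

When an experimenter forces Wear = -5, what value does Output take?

do(Wear=-5) replaces the equation Wear = Speed·Heat with the constant Wear = -5.
Heat = Speed + 4  [with Speed=2]  = 6
Output = min(Heat, Wear) - 3  [with Heat=6, Wear=-5]  = -8

-8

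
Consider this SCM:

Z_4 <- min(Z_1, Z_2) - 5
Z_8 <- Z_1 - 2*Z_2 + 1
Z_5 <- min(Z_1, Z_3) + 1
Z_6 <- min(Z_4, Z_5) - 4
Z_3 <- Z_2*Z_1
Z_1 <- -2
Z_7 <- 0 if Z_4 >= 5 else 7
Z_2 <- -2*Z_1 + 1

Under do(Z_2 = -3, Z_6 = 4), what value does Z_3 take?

6

The joint intervention fixes Z_2 = -3, Z_6 = 4, removing each variable's own equation.
Z_3 = Z_2*Z_1  [with Z_2=-3, Z_1=-2]  = 6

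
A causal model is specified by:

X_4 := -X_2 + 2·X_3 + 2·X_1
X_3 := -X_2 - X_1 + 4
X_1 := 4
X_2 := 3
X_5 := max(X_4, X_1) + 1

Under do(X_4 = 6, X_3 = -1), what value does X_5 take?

7

The joint intervention fixes X_4 = 6, X_3 = -1, removing each variable's own equation.
X_5 = max(X_4, X_1) + 1  [with X_4=6, X_1=4]  = 7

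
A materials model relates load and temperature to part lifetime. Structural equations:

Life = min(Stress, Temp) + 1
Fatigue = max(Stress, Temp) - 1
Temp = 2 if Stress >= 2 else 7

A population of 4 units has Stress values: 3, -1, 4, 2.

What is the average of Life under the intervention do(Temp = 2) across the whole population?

do(Temp=2) breaks Temp's dependence on Stress. With Temp=2 fixed, Life across the units is 3, 0, 3, 3, mean 2.25.

2.25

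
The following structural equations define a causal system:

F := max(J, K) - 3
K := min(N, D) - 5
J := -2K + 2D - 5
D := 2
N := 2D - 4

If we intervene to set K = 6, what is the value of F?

do(K=6) replaces the equation K := min(N, D) - 5 with the constant K = 6.
J = -2K + 2D - 5  [with K=6, D=2]  = -13
F = max(J, K) - 3  [with J=-13, K=6]  = 3

3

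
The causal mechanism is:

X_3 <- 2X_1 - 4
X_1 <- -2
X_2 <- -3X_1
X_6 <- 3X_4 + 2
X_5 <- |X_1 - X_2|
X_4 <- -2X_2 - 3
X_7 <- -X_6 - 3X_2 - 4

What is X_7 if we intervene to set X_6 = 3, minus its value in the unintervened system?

Intervening sets X_6 = 3 and removes its equation (X_6 <- 3X_4 + 2).
X_2 = -3X_1  [with X_1=-2]  = 6
X_7 = -X_6 - 3X_2 - 4  [with X_6=3, X_2=6]  = -25
Without intervention: X_2 = -3X_1  [with X_1=-2]  = 6; X_4 = -2X_2 - 3  [with X_2=6]  = -15; X_6 = 3X_4 + 2  [with X_4=-15]  = -43; X_7 = -X_6 - 3X_2 - 4  [with X_6=-43, X_2=6]  = 21.
Change = -25 − 21 = -46.

-46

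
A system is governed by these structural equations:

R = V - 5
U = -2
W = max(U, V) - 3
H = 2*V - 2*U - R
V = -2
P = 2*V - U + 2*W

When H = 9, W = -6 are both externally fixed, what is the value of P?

Under do(H = 9, W = -6), each intervened variable's structural equation is replaced by its fixed value.
P = 2*V - U + 2*W  [with V=-2, U=-2, W=-6]  = -14

-14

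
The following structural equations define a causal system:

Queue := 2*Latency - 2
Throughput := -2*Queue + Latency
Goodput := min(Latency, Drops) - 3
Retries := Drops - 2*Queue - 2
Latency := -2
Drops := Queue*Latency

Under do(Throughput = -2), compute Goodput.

-5

The intervention breaks the incoming arrows to Throughput: Throughput := -2*Queue + Latency no longer applies, and Throughput = -2.
Since Goodput is not a descendant of the intervened variable, it is unaffected.
Queue = 2*Latency - 2  [with Latency=-2]  = -6
Drops = Queue*Latency  [with Queue=-6, Latency=-2]  = 12
Goodput = min(Latency, Drops) - 3  [with Latency=-2, Drops=12]  = -5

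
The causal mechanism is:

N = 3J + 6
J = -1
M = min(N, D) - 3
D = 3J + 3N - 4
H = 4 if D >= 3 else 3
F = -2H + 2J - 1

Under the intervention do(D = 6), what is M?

The intervention breaks the incoming arrows to D: D = 3J + 3N - 4 no longer applies, and D = 6.
N = 3J + 6  [with J=-1]  = 3
M = min(N, D) - 3  [with N=3, D=6]  = 0

0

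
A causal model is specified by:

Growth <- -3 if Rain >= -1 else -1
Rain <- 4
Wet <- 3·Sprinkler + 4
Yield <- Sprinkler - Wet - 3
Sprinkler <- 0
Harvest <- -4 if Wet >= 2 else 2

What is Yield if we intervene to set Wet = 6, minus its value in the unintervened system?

do(Wet=6) replaces the equation Wet <- 3·Sprinkler + 4 with the constant Wet = 6.
Yield = Sprinkler - Wet - 3  [with Sprinkler=0, Wet=6]  = -9
Without intervention: Wet = 3·Sprinkler + 4  [with Sprinkler=0]  = 4; Yield = Sprinkler - Wet - 3  [with Sprinkler=0, Wet=4]  = -7.
Change = -9 − (-7) = -2.

-2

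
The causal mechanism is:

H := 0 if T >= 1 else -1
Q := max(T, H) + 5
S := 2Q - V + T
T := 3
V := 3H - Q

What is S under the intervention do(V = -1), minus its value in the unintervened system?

Intervening sets V = -1 and removes its equation (V := 3H - Q).
H = 0 if T >= 1 else -1  [with T=3]  = 0
Q = max(T, H) + 5  [with T=3, H=0]  = 8
S = 2Q - V + T  [with Q=8, V=-1, T=3]  = 20
Without intervention: H = 0 if T >= 1 else -1  [with T=3]  = 0; Q = max(T, H) + 5  [with T=3, H=0]  = 8; V = 3H - Q  [with H=0, Q=8]  = -8; S = 2Q - V + T  [with Q=8, V=-8, T=3]  = 27.
Change = 20 − 27 = -7.

-7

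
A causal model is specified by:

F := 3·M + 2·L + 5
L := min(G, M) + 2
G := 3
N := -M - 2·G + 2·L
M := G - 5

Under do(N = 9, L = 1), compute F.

1

The joint intervention fixes N = 9, L = 1, removing each variable's own equation.
M = G - 5  [with G=3]  = -2
F = 3·M + 2·L + 5  [with M=-2, L=1]  = 1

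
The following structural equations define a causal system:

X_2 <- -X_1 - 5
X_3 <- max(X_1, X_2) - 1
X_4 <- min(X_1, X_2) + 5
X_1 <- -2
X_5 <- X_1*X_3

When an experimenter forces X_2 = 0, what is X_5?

do(X_2=0) replaces the equation X_2 <- -X_1 - 5 with the constant X_2 = 0.
X_3 = max(X_1, X_2) - 1  [with X_1=-2, X_2=0]  = -1
X_5 = X_1*X_3  [with X_1=-2, X_3=-1]  = 2

2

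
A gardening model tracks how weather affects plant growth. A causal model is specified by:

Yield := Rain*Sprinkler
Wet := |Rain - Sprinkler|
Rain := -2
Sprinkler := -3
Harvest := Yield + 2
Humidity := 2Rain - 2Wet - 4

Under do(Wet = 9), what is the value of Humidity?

The intervention breaks the incoming arrows to Wet: Wet := |Rain - Sprinkler| no longer applies, and Wet = 9.
Humidity = 2Rain - 2Wet - 4  [with Rain=-2, Wet=9]  = -26

-26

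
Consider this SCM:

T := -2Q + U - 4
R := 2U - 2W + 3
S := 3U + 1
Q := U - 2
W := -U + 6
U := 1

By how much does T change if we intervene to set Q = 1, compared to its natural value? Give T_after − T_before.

-4

The intervention breaks the incoming arrows to Q: Q := U - 2 no longer applies, and Q = 1.
T = -2Q + U - 4  [with Q=1, U=1]  = -5
Without intervention: Q = U - 2  [with U=1]  = -1; T = -2Q + U - 4  [with Q=-1, U=1]  = -1.
Change = -5 − (-1) = -4.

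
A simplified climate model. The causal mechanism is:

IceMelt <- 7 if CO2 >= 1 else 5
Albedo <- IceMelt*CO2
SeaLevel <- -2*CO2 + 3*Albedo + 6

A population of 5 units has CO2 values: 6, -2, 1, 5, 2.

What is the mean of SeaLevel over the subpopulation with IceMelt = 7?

72.5

Conditioning on IceMelt=7 selects the 4 unit(s) with CO2 ∈ {6, 1, 5, 2}. Their SeaLevel values: 120, 25, 101, 44. Mean = 72.5.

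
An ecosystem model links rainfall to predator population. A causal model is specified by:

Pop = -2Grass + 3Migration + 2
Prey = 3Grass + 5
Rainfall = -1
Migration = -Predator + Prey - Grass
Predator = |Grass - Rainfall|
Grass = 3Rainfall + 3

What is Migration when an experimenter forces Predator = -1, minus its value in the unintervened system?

2

Intervening sets Predator = -1 and removes its equation (Predator = |Grass - Rainfall|).
Grass = 3Rainfall + 3  [with Rainfall=-1]  = 0
Prey = 3Grass + 5  [with Grass=0]  = 5
Migration = -Predator + Prey - Grass  [with Predator=-1, Prey=5, Grass=0]  = 6
Without intervention: Grass = 3Rainfall + 3  [with Rainfall=-1]  = 0; Prey = 3Grass + 5  [with Grass=0]  = 5; Predator = |Grass - Rainfall|  [with Grass=0, Rainfall=-1]  = 1; Migration = -Predator + Prey - Grass  [with Predator=1, Prey=5, Grass=0]  = 4.
Change = 6 − 4 = 2.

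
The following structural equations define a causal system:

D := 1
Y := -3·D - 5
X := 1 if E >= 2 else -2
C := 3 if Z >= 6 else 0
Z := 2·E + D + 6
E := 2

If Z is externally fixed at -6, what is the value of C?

0

The intervention breaks the incoming arrows to Z: Z := 2·E + D + 6 no longer applies, and Z = -6.
C = 3 if Z >= 6 else 0  [with Z=-6]  = 0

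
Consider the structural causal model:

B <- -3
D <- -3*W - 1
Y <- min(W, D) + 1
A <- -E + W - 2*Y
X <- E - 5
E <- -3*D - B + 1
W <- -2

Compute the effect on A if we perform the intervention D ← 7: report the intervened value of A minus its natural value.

The intervention breaks the incoming arrows to D: D <- -3*W - 1 no longer applies, and D = 7.
E = -3*D - B + 1  [with D=7, B=-3]  = -17
Y = min(W, D) + 1  [with W=-2, D=7]  = -1
A = -E + W - 2*Y  [with E=-17, W=-2, Y=-1]  = 17
Without intervention: D = -3*W - 1  [with W=-2]  = 5; E = -3*D - B + 1  [with D=5, B=-3]  = -11; Y = min(W, D) + 1  [with W=-2, D=5]  = -1; A = -E + W - 2*Y  [with E=-11, W=-2, Y=-1]  = 11.
Change = 17 − 11 = 6.

6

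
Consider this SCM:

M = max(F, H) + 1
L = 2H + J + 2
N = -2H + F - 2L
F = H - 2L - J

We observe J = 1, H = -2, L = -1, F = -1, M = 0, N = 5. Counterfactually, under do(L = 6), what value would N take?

-23

The intervention breaks the incoming arrows to L: L = 2H + J + 2 no longer applies, and L = 6.
F = H - 2L - J  [with H=-2, L=6, J=1]  = -15
N = -2H + F - 2L  [with H=-2, F=-15, L=6]  = -23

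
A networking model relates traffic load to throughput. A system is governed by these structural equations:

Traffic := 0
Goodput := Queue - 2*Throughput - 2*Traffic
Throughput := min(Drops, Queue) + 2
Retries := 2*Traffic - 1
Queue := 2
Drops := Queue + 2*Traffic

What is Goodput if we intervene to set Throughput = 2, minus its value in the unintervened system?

4

The intervention breaks the incoming arrows to Throughput: Throughput := min(Drops, Queue) + 2 no longer applies, and Throughput = 2.
Goodput = Queue - 2*Throughput - 2*Traffic  [with Queue=2, Throughput=2, Traffic=0]  = -2
Without intervention: Drops = Queue + 2*Traffic  [with Queue=2, Traffic=0]  = 2; Throughput = min(Drops, Queue) + 2  [with Drops=2, Queue=2]  = 4; Goodput = Queue - 2*Throughput - 2*Traffic  [with Queue=2, Throughput=4, Traffic=0]  = -6.
Change = -2 − (-6) = 4.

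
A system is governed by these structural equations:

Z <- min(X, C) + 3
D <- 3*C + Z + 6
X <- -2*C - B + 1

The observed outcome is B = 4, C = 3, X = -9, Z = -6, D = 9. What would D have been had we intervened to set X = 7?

do(X=7) replaces the equation X <- -2*C - B + 1 with the constant X = 7.
Z = min(X, C) + 3  [with X=7, C=3]  = 6
D = 3*C + Z + 6  [with C=3, Z=6]  = 21

21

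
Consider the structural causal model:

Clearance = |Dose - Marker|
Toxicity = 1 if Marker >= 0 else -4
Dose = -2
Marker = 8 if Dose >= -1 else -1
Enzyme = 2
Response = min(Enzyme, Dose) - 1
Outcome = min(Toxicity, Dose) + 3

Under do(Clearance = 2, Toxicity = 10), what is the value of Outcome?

1

Setting Clearance = 2, Toxicity = 10 by intervention discards those variables' equations.
Outcome = min(Toxicity, Dose) + 3  [with Toxicity=10, Dose=-2]  = 1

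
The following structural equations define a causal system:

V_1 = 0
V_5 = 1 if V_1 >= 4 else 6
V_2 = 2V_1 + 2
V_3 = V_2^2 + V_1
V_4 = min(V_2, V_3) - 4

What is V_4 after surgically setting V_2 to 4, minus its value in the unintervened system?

Under do(V_2=4), the mechanism V_2 = 2V_1 + 2 is discarded; V_2 is fixed at 4.
V_3 = V_2^2 + V_1  [with V_2=4, V_1=0]  = 16
V_4 = min(V_2, V_3) - 4  [with V_2=4, V_3=16]  = 0
Without intervention: V_2 = 2V_1 + 2  [with V_1=0]  = 2; V_3 = V_2^2 + V_1  [with V_2=2, V_1=0]  = 4; V_4 = min(V_2, V_3) - 4  [with V_2=2, V_3=4]  = -2.
Change = 0 − (-2) = 2.

2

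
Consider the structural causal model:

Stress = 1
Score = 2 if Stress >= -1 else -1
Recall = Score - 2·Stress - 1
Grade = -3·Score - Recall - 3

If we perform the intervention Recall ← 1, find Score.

Under do(Recall=1), the mechanism Recall = Score - 2·Stress - 1 is discarded; Recall is fixed at 1.
Since Score is not a descendant of the intervened variable, it is unaffected.
Score = 2 if Stress >= -1 else -1  [with Stress=1]  = 2

2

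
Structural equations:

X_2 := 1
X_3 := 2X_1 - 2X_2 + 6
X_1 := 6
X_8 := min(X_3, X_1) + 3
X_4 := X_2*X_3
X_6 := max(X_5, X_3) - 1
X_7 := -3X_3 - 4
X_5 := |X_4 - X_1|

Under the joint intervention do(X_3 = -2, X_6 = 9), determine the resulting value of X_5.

8

The joint intervention fixes X_3 = -2, X_6 = 9, removing each variable's own equation.
X_4 = X_2*X_3  [with X_2=1, X_3=-2]  = -2
X_5 = |X_4 - X_1|  [with X_4=-2, X_1=6]  = 8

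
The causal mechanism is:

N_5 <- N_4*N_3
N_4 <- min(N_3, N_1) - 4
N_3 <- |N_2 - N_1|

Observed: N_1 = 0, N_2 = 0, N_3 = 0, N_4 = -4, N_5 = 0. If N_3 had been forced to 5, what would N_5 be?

do(N_3=5) replaces the equation N_3 <- |N_2 - N_1| with the constant N_3 = 5.
N_4 = min(N_3, N_1) - 4  [with N_3=5, N_1=0]  = -4
N_5 = N_4*N_3  [with N_4=-4, N_3=5]  = -20

-20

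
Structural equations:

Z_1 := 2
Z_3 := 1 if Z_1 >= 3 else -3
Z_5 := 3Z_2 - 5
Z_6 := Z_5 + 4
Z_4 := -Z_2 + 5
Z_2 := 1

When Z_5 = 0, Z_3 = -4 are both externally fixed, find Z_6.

The joint intervention fixes Z_5 = 0, Z_3 = -4, removing each variable's own equation.
Z_6 = Z_5 + 4  [with Z_5=0]  = 4

4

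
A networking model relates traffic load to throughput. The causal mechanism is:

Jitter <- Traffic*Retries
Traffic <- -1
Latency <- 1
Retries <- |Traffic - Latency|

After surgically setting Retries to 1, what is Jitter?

-1

The intervention breaks the incoming arrows to Retries: Retries <- |Traffic - Latency| no longer applies, and Retries = 1.
Jitter = Traffic*Retries  [with Traffic=-1, Retries=1]  = -1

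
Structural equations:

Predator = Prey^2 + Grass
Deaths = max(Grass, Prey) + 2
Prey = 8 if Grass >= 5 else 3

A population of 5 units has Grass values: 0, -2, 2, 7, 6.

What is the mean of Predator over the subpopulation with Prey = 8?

Conditioning on Prey=8 selects the 2 unit(s) with Grass ∈ {7, 6}. Their Predator values: 71, 70. Mean = 70.5.

70.5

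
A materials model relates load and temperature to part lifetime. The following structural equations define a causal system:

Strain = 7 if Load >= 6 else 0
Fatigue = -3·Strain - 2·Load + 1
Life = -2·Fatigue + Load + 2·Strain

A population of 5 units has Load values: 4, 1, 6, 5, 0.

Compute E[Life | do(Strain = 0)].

The intervention sets Strain=0 in all 5 units regardless of Load. Recomputing Life per unit gives 18, 3, 28, 23, -2; average 14.

14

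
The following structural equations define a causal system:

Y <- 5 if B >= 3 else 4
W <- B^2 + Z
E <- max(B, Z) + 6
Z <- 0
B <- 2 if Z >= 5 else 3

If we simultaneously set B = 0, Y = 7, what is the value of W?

Under do(B = 0, Y = 7), each intervened variable's structural equation is replaced by its fixed value.
W = B^2 + Z  [with B=0, Z=0]  = 0

0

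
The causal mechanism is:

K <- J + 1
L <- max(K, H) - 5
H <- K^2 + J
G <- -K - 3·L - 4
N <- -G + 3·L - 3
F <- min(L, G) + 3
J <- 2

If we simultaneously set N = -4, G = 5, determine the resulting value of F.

8

Setting N = -4, G = 5 by intervention discards those variables' equations.
K = J + 1  [with J=2]  = 3
H = K^2 + J  [with K=3, J=2]  = 11
L = max(K, H) - 5  [with K=3, H=11]  = 6
F = min(L, G) + 3  [with L=6, G=5]  = 8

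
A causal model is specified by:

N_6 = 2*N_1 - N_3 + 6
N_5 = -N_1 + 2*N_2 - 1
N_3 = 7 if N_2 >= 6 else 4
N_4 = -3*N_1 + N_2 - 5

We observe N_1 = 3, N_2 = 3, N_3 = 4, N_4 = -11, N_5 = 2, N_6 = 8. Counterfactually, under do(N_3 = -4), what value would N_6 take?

16

The intervention breaks the incoming arrows to N_3: N_3 = 7 if N_2 >= 6 else 4 no longer applies, and N_3 = -4.
N_6 = 2*N_1 - N_3 + 6  [with N_1=3, N_3=-4]  = 16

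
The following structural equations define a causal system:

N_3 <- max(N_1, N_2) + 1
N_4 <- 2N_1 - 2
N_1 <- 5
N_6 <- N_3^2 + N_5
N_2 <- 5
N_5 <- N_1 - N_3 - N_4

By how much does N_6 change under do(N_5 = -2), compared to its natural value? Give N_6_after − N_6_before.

The intervention breaks the incoming arrows to N_5: N_5 <- N_1 - N_3 - N_4 no longer applies, and N_5 = -2.
N_3 = max(N_1, N_2) + 1  [with N_1=5, N_2=5]  = 6
N_6 = N_3^2 + N_5  [with N_3=6, N_5=-2]  = 34
Without intervention: N_3 = max(N_1, N_2) + 1  [with N_1=5, N_2=5]  = 6; N_4 = 2N_1 - 2  [with N_1=5]  = 8; N_5 = N_1 - N_3 - N_4  [with N_1=5, N_3=6, N_4=8]  = -9; N_6 = N_3^2 + N_5  [with N_3=6, N_5=-9]  = 27.
Change = 34 − 27 = 7.

7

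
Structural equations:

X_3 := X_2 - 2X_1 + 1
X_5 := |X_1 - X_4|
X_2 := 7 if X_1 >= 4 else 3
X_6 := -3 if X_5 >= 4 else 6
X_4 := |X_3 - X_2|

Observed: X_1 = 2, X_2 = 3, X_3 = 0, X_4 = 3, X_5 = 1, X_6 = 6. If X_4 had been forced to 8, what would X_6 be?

Under do(X_4=8), the mechanism X_4 := |X_3 - X_2| is discarded; X_4 is fixed at 8.
X_5 = |X_1 - X_4|  [with X_1=2, X_4=8]  = 6
X_6 = -3 if X_5 >= 4 else 6  [with X_5=6]  = -3

-3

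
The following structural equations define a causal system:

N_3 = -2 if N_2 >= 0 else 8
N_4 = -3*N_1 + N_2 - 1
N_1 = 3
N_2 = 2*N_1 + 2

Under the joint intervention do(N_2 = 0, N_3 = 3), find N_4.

-10

Setting N_2 = 0, N_3 = 3 by intervention discards those variables' equations.
N_4 = -3*N_1 + N_2 - 1  [with N_1=3, N_2=0]  = -10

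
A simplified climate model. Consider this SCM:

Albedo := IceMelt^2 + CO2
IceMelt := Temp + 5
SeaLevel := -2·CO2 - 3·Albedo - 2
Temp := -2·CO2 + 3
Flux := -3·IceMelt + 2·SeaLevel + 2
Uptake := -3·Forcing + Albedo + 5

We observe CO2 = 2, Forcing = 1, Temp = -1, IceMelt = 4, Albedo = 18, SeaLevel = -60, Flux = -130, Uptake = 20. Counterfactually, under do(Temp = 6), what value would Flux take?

-781

The intervention breaks the incoming arrows to Temp: Temp := -2·CO2 + 3 no longer applies, and Temp = 6.
IceMelt = Temp + 5  [with Temp=6]  = 11
Albedo = IceMelt^2 + CO2  [with IceMelt=11, CO2=2]  = 123
SeaLevel = -2·CO2 - 3·Albedo - 2  [with CO2=2, Albedo=123]  = -375
Flux = -3·IceMelt + 2·SeaLevel + 2  [with IceMelt=11, SeaLevel=-375]  = -781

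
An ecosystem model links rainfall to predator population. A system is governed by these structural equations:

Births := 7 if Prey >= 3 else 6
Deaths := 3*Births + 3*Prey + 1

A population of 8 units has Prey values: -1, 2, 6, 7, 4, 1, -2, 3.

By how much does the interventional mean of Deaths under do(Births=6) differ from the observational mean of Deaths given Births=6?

do(Births=6) breaks Births's dependence on Prey. With Births=6 fixed, Deaths across the units is 16, 25, 37, 40, 31, 22, 13, 28, mean 26.5.
E[Deaths|Births=6] averages over only the 4 units with Births=6 (Prey = -1, 2, 1, -2): Deaths = 16, 25, 22, 13, mean 19.
Difference = 26.5 − 19 = 7.5.

7.5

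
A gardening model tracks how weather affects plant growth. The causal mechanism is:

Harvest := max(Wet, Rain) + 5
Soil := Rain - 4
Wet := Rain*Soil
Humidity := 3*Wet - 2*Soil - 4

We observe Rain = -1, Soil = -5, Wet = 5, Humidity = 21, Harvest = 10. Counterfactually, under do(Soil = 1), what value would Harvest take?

do(Soil=1) replaces the equation Soil := Rain - 4 with the constant Soil = 1.
Wet = Rain*Soil  [with Rain=-1, Soil=1]  = -1
Harvest = max(Wet, Rain) + 5  [with Wet=-1, Rain=-1]  = 4

4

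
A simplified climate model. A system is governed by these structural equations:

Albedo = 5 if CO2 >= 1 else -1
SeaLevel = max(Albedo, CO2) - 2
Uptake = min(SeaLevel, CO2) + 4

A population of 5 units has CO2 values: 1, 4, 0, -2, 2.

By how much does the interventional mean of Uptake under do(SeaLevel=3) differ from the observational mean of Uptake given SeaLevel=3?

Every unit gets SeaLevel=3 under the intervention. Uptake values become 5, 7, 4, 2, 6; E[Uptake|do(SeaLevel=3)] = 4.8.
Conditioning on SeaLevel=3 selects the 3 unit(s) with CO2 ∈ {1, 4, 2}. Their Uptake values: 5, 7, 6. Mean = 6.
Difference = 4.8 − 6 = -1.2.

-1.2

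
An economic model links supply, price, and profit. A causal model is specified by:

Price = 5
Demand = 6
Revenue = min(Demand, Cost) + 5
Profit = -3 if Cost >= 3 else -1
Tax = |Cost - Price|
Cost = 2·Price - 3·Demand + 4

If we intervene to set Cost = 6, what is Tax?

do(Cost=6) replaces the equation Cost = 2·Price - 3·Demand + 4 with the constant Cost = 6.
Tax = |Cost - Price|  [with Cost=6, Price=5]  = 1

1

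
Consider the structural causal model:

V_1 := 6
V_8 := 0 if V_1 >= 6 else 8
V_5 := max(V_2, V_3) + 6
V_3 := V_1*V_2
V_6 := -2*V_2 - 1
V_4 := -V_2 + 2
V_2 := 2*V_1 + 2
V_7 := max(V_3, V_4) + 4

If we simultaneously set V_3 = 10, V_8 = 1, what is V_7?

Under do(V_3 = 10, V_8 = 1), each intervened variable's structural equation is replaced by its fixed value.
V_2 = 2*V_1 + 2  [with V_1=6]  = 14
V_4 = -V_2 + 2  [with V_2=14]  = -12
V_7 = max(V_3, V_4) + 4  [with V_3=10, V_4=-12]  = 14

14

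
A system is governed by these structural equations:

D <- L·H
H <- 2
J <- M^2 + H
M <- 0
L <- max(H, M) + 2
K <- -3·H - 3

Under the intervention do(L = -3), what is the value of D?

-6

Under do(L=-3), the mechanism L <- max(H, M) + 2 is discarded; L is fixed at -3.
D = L·H  [with L=-3, H=2]  = -6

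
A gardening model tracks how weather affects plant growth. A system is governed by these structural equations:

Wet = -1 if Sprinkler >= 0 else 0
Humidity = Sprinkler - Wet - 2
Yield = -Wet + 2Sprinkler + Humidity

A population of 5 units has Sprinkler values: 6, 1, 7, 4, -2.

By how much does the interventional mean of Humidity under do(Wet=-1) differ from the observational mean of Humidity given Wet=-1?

-1.3

do(Wet=-1) breaks Wet's dependence on Sprinkler. With Wet=-1 fixed, Humidity across the units is 5, 0, 6, 3, -3, mean 2.2.
Conditioning on Wet=-1 selects the 4 unit(s) with Sprinkler ∈ {6, 1, 7, 4}. Their Humidity values: 5, 0, 6, 3. Mean = 3.5.
Difference = 2.2 − 3.5 = -1.3.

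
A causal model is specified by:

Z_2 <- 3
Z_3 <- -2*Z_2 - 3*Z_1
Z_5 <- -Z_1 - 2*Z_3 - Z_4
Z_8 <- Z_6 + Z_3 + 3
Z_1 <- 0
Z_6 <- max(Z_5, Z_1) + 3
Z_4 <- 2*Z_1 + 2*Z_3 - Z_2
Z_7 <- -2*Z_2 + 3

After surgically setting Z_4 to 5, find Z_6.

10

Under do(Z_4=5), the mechanism Z_4 <- 2*Z_1 + 2*Z_3 - Z_2 is discarded; Z_4 is fixed at 5.
Z_3 = -2*Z_2 - 3*Z_1  [with Z_2=3, Z_1=0]  = -6
Z_5 = -Z_1 - 2*Z_3 - Z_4  [with Z_1=0, Z_3=-6, Z_4=5]  = 7
Z_6 = max(Z_5, Z_1) + 3  [with Z_5=7, Z_1=0]  = 10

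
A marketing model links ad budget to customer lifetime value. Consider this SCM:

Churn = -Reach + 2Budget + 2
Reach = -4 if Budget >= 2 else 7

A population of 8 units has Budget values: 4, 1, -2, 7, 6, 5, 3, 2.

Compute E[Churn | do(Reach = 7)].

1.5

do(Reach=7) breaks Reach's dependence on Budget. With Reach=7 fixed, Churn across the units is 3, -3, -9, 9, 7, 5, 1, -1, mean 1.5.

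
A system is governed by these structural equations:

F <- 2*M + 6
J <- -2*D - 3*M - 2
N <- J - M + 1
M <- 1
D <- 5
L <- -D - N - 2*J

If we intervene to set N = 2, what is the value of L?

The intervention breaks the incoming arrows to N: N <- J - M + 1 no longer applies, and N = 2.
J = -2*D - 3*M - 2  [with D=5, M=1]  = -15
L = -D - N - 2*J  [with D=5, N=2, J=-15]  = 23

23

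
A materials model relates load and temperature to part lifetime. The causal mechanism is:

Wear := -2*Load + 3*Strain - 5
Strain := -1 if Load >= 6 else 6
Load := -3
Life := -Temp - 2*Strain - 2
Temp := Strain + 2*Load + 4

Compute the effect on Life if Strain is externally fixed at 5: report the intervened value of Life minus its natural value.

3

do(Strain=5) replaces the equation Strain := -1 if Load >= 6 else 6 with the constant Strain = 5.
Temp = Strain + 2*Load + 4  [with Strain=5, Load=-3]  = 3
Life = -Temp - 2*Strain - 2  [with Temp=3, Strain=5]  = -15
Without intervention: Strain = -1 if Load >= 6 else 6  [with Load=-3]  = 6; Temp = Strain + 2*Load + 4  [with Strain=6, Load=-3]  = 4; Life = -Temp - 2*Strain - 2  [with Temp=4, Strain=6]  = -18.
Change = -15 − (-18) = 3.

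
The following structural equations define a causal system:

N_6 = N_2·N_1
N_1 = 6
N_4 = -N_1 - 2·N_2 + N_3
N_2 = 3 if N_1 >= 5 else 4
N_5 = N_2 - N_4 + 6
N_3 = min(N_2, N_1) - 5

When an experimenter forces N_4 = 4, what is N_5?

5

Intervening sets N_4 = 4 and removes its equation (N_4 = -N_1 - 2·N_2 + N_3).
N_2 = 3 if N_1 >= 5 else 4  [with N_1=6]  = 3
N_5 = N_2 - N_4 + 6  [with N_2=3, N_4=4]  = 5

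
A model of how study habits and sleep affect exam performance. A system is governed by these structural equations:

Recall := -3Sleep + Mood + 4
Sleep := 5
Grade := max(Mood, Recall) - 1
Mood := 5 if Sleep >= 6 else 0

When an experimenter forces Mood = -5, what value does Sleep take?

5

Under do(Mood=-5), the mechanism Mood := 5 if Sleep >= 6 else 0 is discarded; Mood is fixed at -5.
Sleep is not downstream of the intervention, so its value is determined by the original equations.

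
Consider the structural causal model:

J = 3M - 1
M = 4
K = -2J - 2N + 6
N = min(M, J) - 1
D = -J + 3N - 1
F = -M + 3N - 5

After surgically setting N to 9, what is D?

The intervention breaks the incoming arrows to N: N = min(M, J) - 1 no longer applies, and N = 9.
J = 3M - 1  [with M=4]  = 11
D = -J + 3N - 1  [with J=11, N=9]  = 15

15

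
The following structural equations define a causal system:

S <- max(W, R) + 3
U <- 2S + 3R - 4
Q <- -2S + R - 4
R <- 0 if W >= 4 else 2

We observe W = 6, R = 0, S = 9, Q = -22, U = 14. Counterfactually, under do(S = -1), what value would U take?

do(S=-1) replaces the equation S <- max(W, R) + 3 with the constant S = -1.
R = 0 if W >= 4 else 2  [with W=6]  = 0
U = 2S + 3R - 4  [with S=-1, R=0]  = -6

-6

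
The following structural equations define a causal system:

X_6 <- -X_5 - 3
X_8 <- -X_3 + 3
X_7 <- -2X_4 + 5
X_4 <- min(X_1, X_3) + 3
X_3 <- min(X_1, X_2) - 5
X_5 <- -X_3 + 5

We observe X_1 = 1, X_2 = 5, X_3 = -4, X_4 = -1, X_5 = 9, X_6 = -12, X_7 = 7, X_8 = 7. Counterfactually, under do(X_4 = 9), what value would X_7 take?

The intervention breaks the incoming arrows to X_4: X_4 <- min(X_1, X_3) + 3 no longer applies, and X_4 = 9.
X_7 = -2X_4 + 5  [with X_4=9]  = -13

-13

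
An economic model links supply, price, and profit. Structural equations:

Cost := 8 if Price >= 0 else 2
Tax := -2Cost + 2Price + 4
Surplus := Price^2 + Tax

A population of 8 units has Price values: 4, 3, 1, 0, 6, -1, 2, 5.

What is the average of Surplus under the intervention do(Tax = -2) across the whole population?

The intervention sets Tax=-2 in all 8 units regardless of Price. Recomputing Surplus per unit gives 14, 7, -1, -2, 34, -1, 2, 23; average 9.5.

9.5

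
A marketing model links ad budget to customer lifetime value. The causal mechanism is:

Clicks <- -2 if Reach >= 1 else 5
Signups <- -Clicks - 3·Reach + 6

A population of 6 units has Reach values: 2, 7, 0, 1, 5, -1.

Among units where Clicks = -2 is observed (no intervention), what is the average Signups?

Conditioning on Clicks=-2 selects the 4 unit(s) with Reach ∈ {2, 7, 1, 5}. Their Signups values: 2, -13, 5, -7. Mean = -3.25.

-3.25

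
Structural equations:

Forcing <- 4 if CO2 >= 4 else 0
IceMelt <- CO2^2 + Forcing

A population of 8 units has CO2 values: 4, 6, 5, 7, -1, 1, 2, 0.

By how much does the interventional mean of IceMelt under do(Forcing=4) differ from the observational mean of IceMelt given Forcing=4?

Under do(Forcing=4), Forcing's equation is replaced by Forcing=4 for every unit. Per-unit IceMelt: 20, 40, 29, 53, 5, 5, 8, 4. Mean = 20.5.
E[IceMelt|Forcing=4] averages over only the 4 units with Forcing=4 (CO2 = 4, 6, 5, 7): IceMelt = 20, 40, 29, 53, mean 35.5.
Difference = 20.5 − 35.5 = -15.

-15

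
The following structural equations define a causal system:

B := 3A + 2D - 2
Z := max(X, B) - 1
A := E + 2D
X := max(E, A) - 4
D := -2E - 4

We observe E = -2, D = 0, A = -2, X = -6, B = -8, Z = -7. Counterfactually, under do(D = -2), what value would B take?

do(D=-2) replaces the equation D := -2E - 4 with the constant D = -2.
A = E + 2D  [with E=-2, D=-2]  = -6
B = 3A + 2D - 2  [with A=-6, D=-2]  = -24

-24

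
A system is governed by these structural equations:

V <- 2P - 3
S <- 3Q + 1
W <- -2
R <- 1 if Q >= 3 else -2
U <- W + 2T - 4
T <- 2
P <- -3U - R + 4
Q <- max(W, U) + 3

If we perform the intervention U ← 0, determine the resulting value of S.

10

The intervention breaks the incoming arrows to U: U <- W + 2T - 4 no longer applies, and U = 0.
Q = max(W, U) + 3  [with W=-2, U=0]  = 3
S = 3Q + 1  [with Q=3]  = 10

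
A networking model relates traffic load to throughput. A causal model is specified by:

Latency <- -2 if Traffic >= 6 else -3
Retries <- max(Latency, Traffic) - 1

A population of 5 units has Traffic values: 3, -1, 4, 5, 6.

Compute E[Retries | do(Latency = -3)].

2.4

The intervention sets Latency=-3 in all 5 units regardless of Traffic. Recomputing Retries per unit gives 2, -2, 3, 4, 5; average 2.4.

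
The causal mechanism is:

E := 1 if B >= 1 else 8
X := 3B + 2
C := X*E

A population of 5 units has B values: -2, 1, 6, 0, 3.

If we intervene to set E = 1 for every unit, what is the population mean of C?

6.8

Under do(E=1), E's equation is replaced by E=1 for every unit. Per-unit C: -4, 5, 20, 2, 11. Mean = 6.8.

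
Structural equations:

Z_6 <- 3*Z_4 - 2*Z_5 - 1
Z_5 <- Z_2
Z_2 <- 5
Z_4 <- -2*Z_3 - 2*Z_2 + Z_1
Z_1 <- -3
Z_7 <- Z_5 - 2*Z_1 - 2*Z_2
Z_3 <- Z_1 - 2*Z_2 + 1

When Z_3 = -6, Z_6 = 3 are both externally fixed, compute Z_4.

Setting Z_3 = -6, Z_6 = 3 by intervention discards those variables' equations.
Z_4 = -2*Z_3 - 2*Z_2 + Z_1  [with Z_3=-6, Z_2=5, Z_1=-3]  = -1

-1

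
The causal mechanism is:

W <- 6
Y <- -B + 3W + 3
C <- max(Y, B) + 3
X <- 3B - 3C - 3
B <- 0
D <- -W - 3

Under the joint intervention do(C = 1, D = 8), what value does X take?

-6

The joint intervention fixes C = 1, D = 8, removing each variable's own equation.
X = 3B - 3C - 3  [with B=0, C=1]  = -6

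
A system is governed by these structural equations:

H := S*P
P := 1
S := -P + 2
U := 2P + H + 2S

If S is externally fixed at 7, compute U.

Under do(S=7), the mechanism S := -P + 2 is discarded; S is fixed at 7.
H = S*P  [with S=7, P=1]  = 7
U = 2P + H + 2S  [with P=1, H=7, S=7]  = 23

23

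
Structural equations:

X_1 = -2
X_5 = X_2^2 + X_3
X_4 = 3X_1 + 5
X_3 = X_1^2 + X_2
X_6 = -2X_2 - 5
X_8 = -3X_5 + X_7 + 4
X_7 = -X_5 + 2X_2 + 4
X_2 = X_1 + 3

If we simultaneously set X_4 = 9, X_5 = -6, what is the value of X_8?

The joint intervention fixes X_4 = 9, X_5 = -6, removing each variable's own equation.
X_2 = X_1 + 3  [with X_1=-2]  = 1
X_7 = -X_5 + 2X_2 + 4  [with X_5=-6, X_2=1]  = 12
X_8 = -3X_5 + X_7 + 4  [with X_5=-6, X_7=12]  = 34

34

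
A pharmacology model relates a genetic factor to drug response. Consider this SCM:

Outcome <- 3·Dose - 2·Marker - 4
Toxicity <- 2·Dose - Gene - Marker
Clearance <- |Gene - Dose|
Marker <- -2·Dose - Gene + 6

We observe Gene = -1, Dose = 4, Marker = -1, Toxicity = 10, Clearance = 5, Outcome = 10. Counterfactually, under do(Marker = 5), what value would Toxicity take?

The intervention breaks the incoming arrows to Marker: Marker <- -2·Dose - Gene + 6 no longer applies, and Marker = 5.
Toxicity = 2·Dose - Gene - Marker  [with Dose=4, Gene=-1, Marker=5]  = 4

4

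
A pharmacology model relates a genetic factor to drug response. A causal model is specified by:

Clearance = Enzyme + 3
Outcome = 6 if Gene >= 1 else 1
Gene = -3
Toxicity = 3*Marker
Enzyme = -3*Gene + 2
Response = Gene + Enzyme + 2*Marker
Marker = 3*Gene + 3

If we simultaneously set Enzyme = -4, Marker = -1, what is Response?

Setting Enzyme = -4, Marker = -1 by intervention discards those variables' equations.
Response = Gene + Enzyme + 2*Marker  [with Gene=-3, Enzyme=-4, Marker=-1]  = -9

-9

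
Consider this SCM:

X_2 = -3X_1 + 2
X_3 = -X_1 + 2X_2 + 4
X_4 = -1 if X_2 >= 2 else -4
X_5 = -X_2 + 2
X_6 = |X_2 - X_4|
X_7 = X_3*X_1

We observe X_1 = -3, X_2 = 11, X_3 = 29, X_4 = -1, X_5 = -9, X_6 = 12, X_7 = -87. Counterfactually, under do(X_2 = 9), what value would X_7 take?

Under do(X_2=9), the mechanism X_2 = -3X_1 + 2 is discarded; X_2 is fixed at 9.
X_3 = -X_1 + 2X_2 + 4  [with X_1=-3, X_2=9]  = 25
X_7 = X_3*X_1  [with X_3=25, X_1=-3]  = -75

-75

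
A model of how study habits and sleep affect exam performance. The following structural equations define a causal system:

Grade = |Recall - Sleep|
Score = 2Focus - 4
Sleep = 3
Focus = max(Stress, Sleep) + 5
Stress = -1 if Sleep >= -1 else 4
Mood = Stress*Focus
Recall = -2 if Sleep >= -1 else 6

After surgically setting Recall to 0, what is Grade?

Intervening sets Recall = 0 and removes its equation (Recall = -2 if Sleep >= -1 else 6).
Grade = |Recall - Sleep|  [with Recall=0, Sleep=3]  = 3

3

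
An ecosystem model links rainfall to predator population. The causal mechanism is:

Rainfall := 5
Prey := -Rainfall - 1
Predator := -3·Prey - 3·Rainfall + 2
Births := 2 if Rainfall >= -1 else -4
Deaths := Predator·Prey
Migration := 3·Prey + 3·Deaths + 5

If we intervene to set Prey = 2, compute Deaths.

-38

do(Prey=2) replaces the equation Prey := -Rainfall - 1 with the constant Prey = 2.
Predator = -3·Prey - 3·Rainfall + 2  [with Prey=2, Rainfall=5]  = -19
Deaths = Predator·Prey  [with Predator=-19, Prey=2]  = -38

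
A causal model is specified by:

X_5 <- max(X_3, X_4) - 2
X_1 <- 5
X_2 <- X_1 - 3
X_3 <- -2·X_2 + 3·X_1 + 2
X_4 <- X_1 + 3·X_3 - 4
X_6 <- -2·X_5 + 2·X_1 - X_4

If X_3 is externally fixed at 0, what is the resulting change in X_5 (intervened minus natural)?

-39

do(X_3=0) replaces the equation X_3 <- -2·X_2 + 3·X_1 + 2 with the constant X_3 = 0.
X_4 = X_1 + 3·X_3 - 4  [with X_1=5, X_3=0]  = 1
X_5 = max(X_3, X_4) - 2  [with X_3=0, X_4=1]  = -1
Without intervention: X_2 = X_1 - 3  [with X_1=5]  = 2; X_3 = -2·X_2 + 3·X_1 + 2  [with X_2=2, X_1=5]  = 13; X_4 = X_1 + 3·X_3 - 4  [with X_1=5, X_3=13]  = 40; X_5 = max(X_3, X_4) - 2  [with X_3=13, X_4=40]  = 38.
Change = -1 − 38 = -39.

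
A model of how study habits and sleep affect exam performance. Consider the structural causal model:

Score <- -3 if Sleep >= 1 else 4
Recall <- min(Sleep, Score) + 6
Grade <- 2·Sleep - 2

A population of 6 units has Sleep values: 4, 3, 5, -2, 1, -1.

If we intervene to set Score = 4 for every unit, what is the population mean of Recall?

7.5

Every unit gets Score=4 under the intervention. Recall values become 10, 9, 10, 4, 7, 5; E[Recall|do(Score=4)] = 7.5.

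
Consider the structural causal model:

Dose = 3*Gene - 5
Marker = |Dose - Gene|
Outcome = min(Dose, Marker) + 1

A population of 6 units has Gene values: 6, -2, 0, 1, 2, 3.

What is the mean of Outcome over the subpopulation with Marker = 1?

Conditioning on Marker=1 selects the 2 unit(s) with Gene ∈ {2, 3}. Their Outcome values: 2, 2. Mean = 2.

2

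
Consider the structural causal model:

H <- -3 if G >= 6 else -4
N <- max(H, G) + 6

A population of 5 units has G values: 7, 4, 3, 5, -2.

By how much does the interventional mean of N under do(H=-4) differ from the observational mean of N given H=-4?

Under do(H=-4), H's equation is replaced by H=-4 for every unit. Per-unit N: 13, 10, 9, 11, 4. Mean = 9.4.
Conditioning on H=-4 selects the 4 unit(s) with G ∈ {4, 3, 5, -2}. Their N values: 10, 9, 11, 4. Mean = 8.5.
Difference = 9.4 − 8.5 = 0.9.

0.9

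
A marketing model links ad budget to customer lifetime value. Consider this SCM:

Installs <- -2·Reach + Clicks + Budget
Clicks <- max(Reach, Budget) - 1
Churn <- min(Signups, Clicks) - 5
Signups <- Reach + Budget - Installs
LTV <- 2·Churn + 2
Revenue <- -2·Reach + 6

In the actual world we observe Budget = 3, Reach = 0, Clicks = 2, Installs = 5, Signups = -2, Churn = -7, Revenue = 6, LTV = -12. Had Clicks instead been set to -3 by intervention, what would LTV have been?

The intervention breaks the incoming arrows to Clicks: Clicks <- max(Reach, Budget) - 1 no longer applies, and Clicks = -3.
Installs = -2·Reach + Clicks + Budget  [with Reach=0, Clicks=-3, Budget=3]  = 0
Signups = Reach + Budget - Installs  [with Reach=0, Budget=3, Installs=0]  = 3
Churn = min(Signups, Clicks) - 5  [with Signups=3, Clicks=-3]  = -8
LTV = 2·Churn + 2  [with Churn=-8]  = -14

-14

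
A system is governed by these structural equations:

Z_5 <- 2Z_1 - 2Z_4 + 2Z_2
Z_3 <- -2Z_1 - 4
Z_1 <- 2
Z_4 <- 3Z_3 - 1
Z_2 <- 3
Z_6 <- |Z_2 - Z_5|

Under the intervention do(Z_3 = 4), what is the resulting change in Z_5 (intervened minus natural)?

-72

do(Z_3=4) replaces the equation Z_3 <- -2Z_1 - 4 with the constant Z_3 = 4.
Z_4 = 3Z_3 - 1  [with Z_3=4]  = 11
Z_5 = 2Z_1 - 2Z_4 + 2Z_2  [with Z_1=2, Z_4=11, Z_2=3]  = -12
Without intervention: Z_3 = -2Z_1 - 4  [with Z_1=2]  = -8; Z_4 = 3Z_3 - 1  [with Z_3=-8]  = -25; Z_5 = 2Z_1 - 2Z_4 + 2Z_2  [with Z_1=2, Z_4=-25, Z_2=3]  = 60.
Change = -12 − 60 = -72.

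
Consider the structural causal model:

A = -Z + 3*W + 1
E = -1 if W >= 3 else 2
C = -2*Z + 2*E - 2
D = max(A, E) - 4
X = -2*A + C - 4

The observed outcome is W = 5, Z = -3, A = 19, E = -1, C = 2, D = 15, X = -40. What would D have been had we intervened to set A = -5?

The intervention breaks the incoming arrows to A: A = -Z + 3*W + 1 no longer applies, and A = -5.
E = -1 if W >= 3 else 2  [with W=5]  = -1
D = max(A, E) - 4  [with A=-5, E=-1]  = -5

-5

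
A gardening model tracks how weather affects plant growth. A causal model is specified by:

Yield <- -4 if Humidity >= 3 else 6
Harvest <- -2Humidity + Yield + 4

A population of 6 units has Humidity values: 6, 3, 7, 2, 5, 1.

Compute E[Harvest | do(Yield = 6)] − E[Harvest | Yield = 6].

-5

Under do(Yield=6), Yield's equation is replaced by Yield=6 for every unit. Per-unit Harvest: -2, 4, -4, 6, 0, 8. Mean = 2.
E[Harvest|Yield=6] averages over only the 2 units with Yield=6 (Humidity = 2, 1): Harvest = 6, 8, mean 7.
Difference = 2 − 7 = -5.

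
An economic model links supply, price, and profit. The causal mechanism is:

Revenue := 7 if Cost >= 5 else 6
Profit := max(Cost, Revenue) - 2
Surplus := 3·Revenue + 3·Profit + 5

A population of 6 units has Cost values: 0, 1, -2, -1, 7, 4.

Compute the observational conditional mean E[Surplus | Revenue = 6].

35

Observing Revenue=6 restricts to units where Revenue's equation naturally yields 6: Cost ∈ {0, 1, -2, -1, 4}. In that subpopulation Surplus = 35, 35, 35, 35, 35, mean 35.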